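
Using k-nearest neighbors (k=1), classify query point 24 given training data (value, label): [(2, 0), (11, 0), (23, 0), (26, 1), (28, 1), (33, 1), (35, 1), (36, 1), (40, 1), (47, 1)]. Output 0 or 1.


Distances from query 24:
Point 23 (class 0): distance = 1
K=1 nearest neighbors: classes = [0]
Votes for class 1: 0 / 1
Majority vote => class 0

0


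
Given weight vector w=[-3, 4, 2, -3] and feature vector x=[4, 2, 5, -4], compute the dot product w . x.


Element-wise products:
-3 * 4 = -12
4 * 2 = 8
2 * 5 = 10
-3 * -4 = 12
Sum = -12 + 8 + 10 + 12
= 18

18


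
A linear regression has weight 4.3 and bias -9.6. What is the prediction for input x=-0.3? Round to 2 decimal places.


y = 4.3 * -0.3 + (-9.6)
= -1.29 + (-9.6)
= -10.89

-10.89


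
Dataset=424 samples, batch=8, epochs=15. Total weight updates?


Iterations per epoch = 424 / 8 = 53
Total updates = iterations_per_epoch * epochs
= 53 * 15
= 795

795


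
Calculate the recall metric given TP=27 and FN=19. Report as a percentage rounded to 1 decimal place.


Recall = TP / (TP + FN) * 100
= 27 / (27 + 19)
= 27 / 46
= 0.587
= 58.7%

58.7


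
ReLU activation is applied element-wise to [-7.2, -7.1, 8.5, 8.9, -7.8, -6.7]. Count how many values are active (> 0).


ReLU(x) = max(0, x) for each element:
ReLU(-7.2) = 0
ReLU(-7.1) = 0
ReLU(8.5) = 8.5
ReLU(8.9) = 8.9
ReLU(-7.8) = 0
ReLU(-6.7) = 0
Active neurons (>0): 2

2


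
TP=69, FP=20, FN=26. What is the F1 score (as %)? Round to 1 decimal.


Precision = TP / (TP + FP) = 69 / 89 = 0.7753
Recall = TP / (TP + FN) = 69 / 95 = 0.7263
F1 = 2 * P * R / (P + R)
= 2 * 0.7753 * 0.7263 / (0.7753 + 0.7263)
= 1.1262 / 1.5016
= 0.75
As percentage: 75.0%

75.0


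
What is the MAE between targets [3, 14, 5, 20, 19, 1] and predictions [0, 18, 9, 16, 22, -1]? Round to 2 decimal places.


Absolute errors: [3, 4, 4, 4, 3, 2]
Sum of absolute errors = 20
MAE = 20 / 6 = 3.33

3.33


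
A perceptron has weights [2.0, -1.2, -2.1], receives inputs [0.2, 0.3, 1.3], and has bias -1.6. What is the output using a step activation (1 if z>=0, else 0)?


z = w . x + b
= 2.0*0.2 + -1.2*0.3 + -2.1*1.3 + -1.6
= 0.4 + -0.36 + -2.73 + -1.6
= -2.69 + -1.6
= -4.29
Since z = -4.29 < 0, output = 0

0


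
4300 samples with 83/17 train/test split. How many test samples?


Train samples = 4300 * 83% = 3569
Test samples = 4300 - 3569
= 731

731


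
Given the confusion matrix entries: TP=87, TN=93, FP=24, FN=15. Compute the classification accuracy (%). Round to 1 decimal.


Accuracy = (TP + TN) / (TP + TN + FP + FN) * 100
= (87 + 93) / (87 + 93 + 24 + 15)
= 180 / 219
= 0.8219
= 82.2%

82.2


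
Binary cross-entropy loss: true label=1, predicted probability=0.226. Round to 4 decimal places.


For y=1: Loss = -log(p)
= -log(0.226)
= -(-1.4872)
= 1.4872

1.4872


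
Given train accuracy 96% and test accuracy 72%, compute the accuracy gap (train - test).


Gap = train_accuracy - test_accuracy
= 96 - 72
= 24%
This large gap strongly indicates overfitting.

24


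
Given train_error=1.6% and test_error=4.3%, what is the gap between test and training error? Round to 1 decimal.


Generalization gap = test_error - train_error
= 4.3 - 1.6
= 2.7%
A moderate gap.

2.7


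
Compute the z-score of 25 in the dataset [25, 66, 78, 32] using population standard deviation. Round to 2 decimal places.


Mean = (25 + 66 + 78 + 32) / 4 = 50.25
Variance = sum((x_i - mean)^2) / n = 497.1875
Std = sqrt(497.1875) = 22.2977
Z = (x - mean) / std
= (25 - 50.25) / 22.2977
= -25.25 / 22.2977
= -1.13

-1.13


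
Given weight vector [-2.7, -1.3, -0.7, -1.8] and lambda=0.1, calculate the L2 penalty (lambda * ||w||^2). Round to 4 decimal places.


Squaring each weight:
(-2.7)^2 = 7.29
(-1.3)^2 = 1.69
(-0.7)^2 = 0.49
(-1.8)^2 = 3.24
Sum of squares = 12.71
Penalty = 0.1 * 12.71 = 1.2710

1.2710


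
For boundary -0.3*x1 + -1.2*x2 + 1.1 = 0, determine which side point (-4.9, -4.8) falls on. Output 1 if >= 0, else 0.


Compute -0.3 * -4.9 + -1.2 * -4.8 + 1.1
= 1.47 + 5.76 + 1.1
= 8.33
Since 8.33 >= 0, the point is on the positive side.

1


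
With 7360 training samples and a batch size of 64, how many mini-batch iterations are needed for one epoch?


Iterations per epoch = dataset_size / batch_size
= 7360 / 64
= 115

115


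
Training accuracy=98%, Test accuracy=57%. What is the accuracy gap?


Gap = train_accuracy - test_accuracy
= 98 - 57
= 41%
This large gap strongly indicates overfitting.

41


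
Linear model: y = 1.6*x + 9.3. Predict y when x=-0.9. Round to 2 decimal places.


y = 1.6 * -0.9 + (9.3)
= -1.44 + (9.3)
= 7.86

7.86


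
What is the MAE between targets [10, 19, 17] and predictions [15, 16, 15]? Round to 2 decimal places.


Absolute errors: [5, 3, 2]
Sum of absolute errors = 10
MAE = 10 / 3 = 3.33

3.33


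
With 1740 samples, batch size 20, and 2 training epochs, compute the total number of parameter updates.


Iterations per epoch = 1740 / 20 = 87
Total updates = iterations_per_epoch * epochs
= 87 * 2
= 174

174


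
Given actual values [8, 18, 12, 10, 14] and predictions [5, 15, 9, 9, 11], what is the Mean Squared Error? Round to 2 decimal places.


Differences: [3, 3, 3, 1, 3]
Squared errors: [9, 9, 9, 1, 9]
Sum of squared errors = 37
MSE = 37 / 5 = 7.40

7.40


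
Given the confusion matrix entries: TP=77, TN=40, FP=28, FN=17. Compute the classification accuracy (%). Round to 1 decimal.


Accuracy = (TP + TN) / (TP + TN + FP + FN) * 100
= (77 + 40) / (77 + 40 + 28 + 17)
= 117 / 162
= 0.7222
= 72.2%

72.2


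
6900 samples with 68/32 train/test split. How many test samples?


Train samples = 6900 * 68% = 4692
Test samples = 6900 - 4692
= 2208

2208


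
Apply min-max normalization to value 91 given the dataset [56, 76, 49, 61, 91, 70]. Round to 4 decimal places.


Min = 49, Max = 91
Range = 91 - 49 = 42
Scaled = (x - min) / (max - min)
= (91 - 49) / 42
= 42 / 42
= 1.0000

1.0000


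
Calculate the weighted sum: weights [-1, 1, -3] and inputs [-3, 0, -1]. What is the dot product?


Element-wise products:
-1 * -3 = 3
1 * 0 = 0
-3 * -1 = 3
Sum = 3 + 0 + 3
= 6

6


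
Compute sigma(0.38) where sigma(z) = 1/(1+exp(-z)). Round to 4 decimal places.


sigmoid(z) = 1 / (1 + exp(-z))
exp(-(0.38)) = exp(-0.38) = 0.6839
1 + 0.6839 = 1.6839
1 / 1.6839 = 0.5939

0.5939


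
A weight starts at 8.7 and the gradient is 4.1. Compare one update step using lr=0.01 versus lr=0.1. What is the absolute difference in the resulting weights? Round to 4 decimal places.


With lr=0.01: w_new = 8.7 - 0.01 * 4.1 = 8.659
With lr=0.1: w_new = 8.7 - 0.1 * 4.1 = 8.29
Absolute difference = |8.659 - 8.29|
= 0.3690

0.3690


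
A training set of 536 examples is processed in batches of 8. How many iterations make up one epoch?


Iterations per epoch = dataset_size / batch_size
= 536 / 8
= 67

67


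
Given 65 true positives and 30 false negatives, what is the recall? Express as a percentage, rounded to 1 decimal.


Recall = TP / (TP + FN) * 100
= 65 / (65 + 30)
= 65 / 95
= 0.6842
= 68.4%

68.4


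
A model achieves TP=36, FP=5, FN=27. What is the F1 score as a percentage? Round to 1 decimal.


Precision = TP / (TP + FP) = 36 / 41 = 0.878
Recall = TP / (TP + FN) = 36 / 63 = 0.5714
F1 = 2 * P * R / (P + R)
= 2 * 0.878 * 0.5714 / (0.878 + 0.5714)
= 1.0035 / 1.4495
= 0.6923
As percentage: 69.2%

69.2


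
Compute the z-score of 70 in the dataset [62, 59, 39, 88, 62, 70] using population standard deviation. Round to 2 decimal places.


Mean = (62 + 59 + 39 + 88 + 62 + 70) / 6 = 63.3333
Variance = sum((x_i - mean)^2) / n = 211.2222
Std = sqrt(211.2222) = 14.5335
Z = (x - mean) / std
= (70 - 63.3333) / 14.5335
= 6.6667 / 14.5335
= 0.46

0.46


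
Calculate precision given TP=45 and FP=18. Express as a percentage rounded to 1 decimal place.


Precision = TP / (TP + FP) * 100
= 45 / (45 + 18)
= 45 / 63
= 0.7143
= 71.4%

71.4


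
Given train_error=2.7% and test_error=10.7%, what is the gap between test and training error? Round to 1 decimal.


Generalization gap = test_error - train_error
= 10.7 - 2.7
= 8.0%
A moderate gap.

8.0


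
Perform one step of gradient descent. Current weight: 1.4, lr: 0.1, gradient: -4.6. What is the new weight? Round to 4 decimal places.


w_new = w_old - lr * gradient
= 1.4 - 0.1 * -4.6
= 1.4 - (-0.46)
= 1.8600

1.8600


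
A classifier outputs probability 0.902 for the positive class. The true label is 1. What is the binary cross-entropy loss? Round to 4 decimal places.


For y=1: Loss = -log(p)
= -log(0.902)
= -(-0.1031)
= 0.1031

0.1031


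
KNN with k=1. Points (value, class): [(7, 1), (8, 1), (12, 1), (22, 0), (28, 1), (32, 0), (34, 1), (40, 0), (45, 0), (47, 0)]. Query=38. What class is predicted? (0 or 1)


Distances from query 38:
Point 40 (class 0): distance = 2
K=1 nearest neighbors: classes = [0]
Votes for class 1: 0 / 1
Majority vote => class 0

0


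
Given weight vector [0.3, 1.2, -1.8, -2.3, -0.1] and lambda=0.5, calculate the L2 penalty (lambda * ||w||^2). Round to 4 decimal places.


Squaring each weight:
0.3^2 = 0.09
1.2^2 = 1.44
(-1.8)^2 = 3.24
(-2.3)^2 = 5.29
(-0.1)^2 = 0.01
Sum of squares = 10.07
Penalty = 0.5 * 10.07 = 5.0350

5.0350


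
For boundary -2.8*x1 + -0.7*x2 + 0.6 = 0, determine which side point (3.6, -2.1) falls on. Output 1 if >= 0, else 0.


Compute -2.8 * 3.6 + -0.7 * -2.1 + 0.6
= -10.08 + 1.47 + 0.6
= -8.01
Since -8.01 < 0, the point is on the negative side.

0


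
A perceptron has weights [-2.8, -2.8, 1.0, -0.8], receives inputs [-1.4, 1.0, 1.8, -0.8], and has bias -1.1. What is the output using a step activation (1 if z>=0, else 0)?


z = w . x + b
= -2.8*-1.4 + -2.8*1.0 + 1.0*1.8 + -0.8*-0.8 + -1.1
= 3.92 + -2.8 + 1.8 + 0.64 + -1.1
= 3.56 + -1.1
= 2.46
Since z = 2.46 >= 0, output = 1

1


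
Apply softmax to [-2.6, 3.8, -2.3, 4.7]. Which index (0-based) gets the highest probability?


Softmax is a monotonic transformation, so it preserves the argmax.
We need to find the index of the maximum logit.
Index 0: -2.6
Index 1: 3.8
Index 2: -2.3
Index 3: 4.7
Maximum logit = 4.7 at index 3

3


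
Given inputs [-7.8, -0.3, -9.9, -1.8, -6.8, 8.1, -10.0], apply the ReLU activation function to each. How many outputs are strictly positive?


ReLU(x) = max(0, x) for each element:
ReLU(-7.8) = 0
ReLU(-0.3) = 0
ReLU(-9.9) = 0
ReLU(-1.8) = 0
ReLU(-6.8) = 0
ReLU(8.1) = 8.1
ReLU(-10.0) = 0
Active neurons (>0): 1

1


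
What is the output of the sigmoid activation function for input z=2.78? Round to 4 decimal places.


sigmoid(z) = 1 / (1 + exp(-z))
exp(-(2.78)) = exp(-2.78) = 0.062
1 + 0.062 = 1.062
1 / 1.062 = 0.9416

0.9416


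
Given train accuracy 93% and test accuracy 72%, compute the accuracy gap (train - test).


Gap = train_accuracy - test_accuracy
= 93 - 72
= 21%
This large gap strongly indicates overfitting.

21


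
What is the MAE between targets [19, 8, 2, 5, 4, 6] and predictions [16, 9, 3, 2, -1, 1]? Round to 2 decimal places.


Absolute errors: [3, 1, 1, 3, 5, 5]
Sum of absolute errors = 18
MAE = 18 / 6 = 3.00

3.00


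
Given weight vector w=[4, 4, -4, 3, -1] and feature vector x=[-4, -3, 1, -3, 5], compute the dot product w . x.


Element-wise products:
4 * -4 = -16
4 * -3 = -12
-4 * 1 = -4
3 * -3 = -9
-1 * 5 = -5
Sum = -16 + -12 + -4 + -9 + -5
= -46

-46


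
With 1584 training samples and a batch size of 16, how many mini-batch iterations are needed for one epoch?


Iterations per epoch = dataset_size / batch_size
= 1584 / 16
= 99

99


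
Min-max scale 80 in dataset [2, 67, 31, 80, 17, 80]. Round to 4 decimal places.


Min = 2, Max = 80
Range = 80 - 2 = 78
Scaled = (x - min) / (max - min)
= (80 - 2) / 78
= 78 / 78
= 1.0000

1.0000


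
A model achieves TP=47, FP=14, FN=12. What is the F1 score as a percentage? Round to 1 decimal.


Precision = TP / (TP + FP) = 47 / 61 = 0.7705
Recall = TP / (TP + FN) = 47 / 59 = 0.7966
F1 = 2 * P * R / (P + R)
= 2 * 0.7705 * 0.7966 / (0.7705 + 0.7966)
= 1.2276 / 1.5671
= 0.7833
As percentage: 78.3%

78.3


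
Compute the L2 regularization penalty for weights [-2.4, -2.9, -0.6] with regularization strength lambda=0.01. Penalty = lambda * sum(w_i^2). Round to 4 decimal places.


Squaring each weight:
(-2.4)^2 = 5.76
(-2.9)^2 = 8.41
(-0.6)^2 = 0.36
Sum of squares = 14.53
Penalty = 0.01 * 14.53 = 0.1453

0.1453


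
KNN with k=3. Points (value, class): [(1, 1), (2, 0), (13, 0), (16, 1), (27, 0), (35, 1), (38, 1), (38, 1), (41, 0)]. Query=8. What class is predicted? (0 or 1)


Distances from query 8:
Point 13 (class 0): distance = 5
Point 2 (class 0): distance = 6
Point 1 (class 1): distance = 7
K=3 nearest neighbors: classes = [0, 0, 1]
Votes for class 1: 1 / 3
Majority vote => class 0

0


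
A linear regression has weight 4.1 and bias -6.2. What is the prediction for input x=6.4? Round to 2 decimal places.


y = 4.1 * 6.4 + (-6.2)
= 26.24 + (-6.2)
= 20.04

20.04


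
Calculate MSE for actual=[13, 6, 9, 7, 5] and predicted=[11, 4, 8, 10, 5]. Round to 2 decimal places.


Differences: [2, 2, 1, -3, 0]
Squared errors: [4, 4, 1, 9, 0]
Sum of squared errors = 18
MSE = 18 / 5 = 3.60

3.60


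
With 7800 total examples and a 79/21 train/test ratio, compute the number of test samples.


Train samples = 7800 * 79% = 6162
Test samples = 7800 - 6162
= 1638

1638


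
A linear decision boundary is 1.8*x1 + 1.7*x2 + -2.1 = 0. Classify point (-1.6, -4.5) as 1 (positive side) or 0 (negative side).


Compute 1.8 * -1.6 + 1.7 * -4.5 + -2.1
= -2.88 + -7.65 + -2.1
= -12.63
Since -12.63 < 0, the point is on the negative side.

0


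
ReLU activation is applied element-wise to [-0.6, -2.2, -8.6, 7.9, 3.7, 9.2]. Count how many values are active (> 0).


ReLU(x) = max(0, x) for each element:
ReLU(-0.6) = 0
ReLU(-2.2) = 0
ReLU(-8.6) = 0
ReLU(7.9) = 7.9
ReLU(3.7) = 3.7
ReLU(9.2) = 9.2
Active neurons (>0): 3

3


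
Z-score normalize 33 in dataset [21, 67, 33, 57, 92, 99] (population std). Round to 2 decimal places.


Mean = (21 + 67 + 33 + 57 + 92 + 99) / 6 = 61.5
Variance = sum((x_i - mean)^2) / n = 806.5833
Std = sqrt(806.5833) = 28.4004
Z = (x - mean) / std
= (33 - 61.5) / 28.4004
= -28.5 / 28.4004
= -1.00

-1.00


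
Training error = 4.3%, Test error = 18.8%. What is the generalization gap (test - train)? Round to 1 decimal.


Generalization gap = test_error - train_error
= 18.8 - 4.3
= 14.5%
A large gap suggests overfitting.

14.5


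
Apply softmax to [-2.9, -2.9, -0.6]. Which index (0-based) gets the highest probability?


Softmax is a monotonic transformation, so it preserves the argmax.
We need to find the index of the maximum logit.
Index 0: -2.9
Index 1: -2.9
Index 2: -0.6
Maximum logit = -0.6 at index 2

2


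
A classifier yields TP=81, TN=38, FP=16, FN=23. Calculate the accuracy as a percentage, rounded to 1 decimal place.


Accuracy = (TP + TN) / (TP + TN + FP + FN) * 100
= (81 + 38) / (81 + 38 + 16 + 23)
= 119 / 158
= 0.7532
= 75.3%

75.3


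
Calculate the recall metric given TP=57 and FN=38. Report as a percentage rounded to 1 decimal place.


Recall = TP / (TP + FN) * 100
= 57 / (57 + 38)
= 57 / 95
= 0.6
= 60.0%

60.0


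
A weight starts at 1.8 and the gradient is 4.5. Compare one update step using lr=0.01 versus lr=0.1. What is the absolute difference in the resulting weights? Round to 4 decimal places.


With lr=0.01: w_new = 1.8 - 0.01 * 4.5 = 1.755
With lr=0.1: w_new = 1.8 - 0.1 * 4.5 = 1.35
Absolute difference = |1.755 - 1.35|
= 0.4050

0.4050


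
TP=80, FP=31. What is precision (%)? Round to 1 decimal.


Precision = TP / (TP + FP) * 100
= 80 / (80 + 31)
= 80 / 111
= 0.7207
= 72.1%

72.1


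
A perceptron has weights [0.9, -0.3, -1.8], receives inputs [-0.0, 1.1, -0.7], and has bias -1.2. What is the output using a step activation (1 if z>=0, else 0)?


z = w . x + b
= 0.9*-0.0 + -0.3*1.1 + -1.8*-0.7 + -1.2
= -0.0 + -0.33 + 1.26 + -1.2
= 0.93 + -1.2
= -0.27
Since z = -0.27 < 0, output = 0

0


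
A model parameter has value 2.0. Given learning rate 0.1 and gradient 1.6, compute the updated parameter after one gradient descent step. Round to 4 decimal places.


w_new = w_old - lr * gradient
= 2.0 - 0.1 * 1.6
= 2.0 - (0.16)
= 1.8400

1.8400


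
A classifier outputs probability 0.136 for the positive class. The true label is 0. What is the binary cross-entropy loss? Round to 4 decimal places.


For y=0: Loss = -log(1-p)
= -log(1 - 0.136)
= -log(0.864)
= -(-0.1462)
= 0.1462

0.1462


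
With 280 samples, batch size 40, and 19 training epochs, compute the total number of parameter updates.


Iterations per epoch = 280 / 40 = 7
Total updates = iterations_per_epoch * epochs
= 7 * 19
= 133

133


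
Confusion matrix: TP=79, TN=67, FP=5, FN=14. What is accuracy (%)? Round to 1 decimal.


Accuracy = (TP + TN) / (TP + TN + FP + FN) * 100
= (79 + 67) / (79 + 67 + 5 + 14)
= 146 / 165
= 0.8848
= 88.5%

88.5


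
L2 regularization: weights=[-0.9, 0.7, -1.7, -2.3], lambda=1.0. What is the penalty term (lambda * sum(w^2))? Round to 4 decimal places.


Squaring each weight:
(-0.9)^2 = 0.81
0.7^2 = 0.49
(-1.7)^2 = 2.89
(-2.3)^2 = 5.29
Sum of squares = 9.48
Penalty = 1.0 * 9.48 = 9.4800

9.4800


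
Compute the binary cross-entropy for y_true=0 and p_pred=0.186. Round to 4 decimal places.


For y=0: Loss = -log(1-p)
= -log(1 - 0.186)
= -log(0.814)
= -(-0.2058)
= 0.2058

0.2058


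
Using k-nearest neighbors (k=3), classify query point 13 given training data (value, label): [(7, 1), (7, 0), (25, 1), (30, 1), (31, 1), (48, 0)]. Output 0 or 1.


Distances from query 13:
Point 7 (class 0): distance = 6
Point 7 (class 1): distance = 6
Point 25 (class 1): distance = 12
K=3 nearest neighbors: classes = [0, 1, 1]
Votes for class 1: 2 / 3
Majority vote => class 1

1


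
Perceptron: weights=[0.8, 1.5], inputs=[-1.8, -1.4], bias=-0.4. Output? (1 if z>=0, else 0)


z = w . x + b
= 0.8*-1.8 + 1.5*-1.4 + -0.4
= -1.44 + -2.1 + -0.4
= -3.54 + -0.4
= -3.94
Since z = -3.94 < 0, output = 0

0


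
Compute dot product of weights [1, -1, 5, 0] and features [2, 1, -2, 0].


Element-wise products:
1 * 2 = 2
-1 * 1 = -1
5 * -2 = -10
0 * 0 = 0
Sum = 2 + -1 + -10 + 0
= -9

-9


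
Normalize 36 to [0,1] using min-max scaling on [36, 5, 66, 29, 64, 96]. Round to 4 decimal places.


Min = 5, Max = 96
Range = 96 - 5 = 91
Scaled = (x - min) / (max - min)
= (36 - 5) / 91
= 31 / 91
= 0.3407

0.3407


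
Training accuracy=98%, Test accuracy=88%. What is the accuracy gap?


Gap = train_accuracy - test_accuracy
= 98 - 88
= 10%
This moderate gap may indicate mild overfitting.

10


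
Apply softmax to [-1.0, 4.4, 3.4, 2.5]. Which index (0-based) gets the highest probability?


Softmax is a monotonic transformation, so it preserves the argmax.
We need to find the index of the maximum logit.
Index 0: -1.0
Index 1: 4.4
Index 2: 3.4
Index 3: 2.5
Maximum logit = 4.4 at index 1

1


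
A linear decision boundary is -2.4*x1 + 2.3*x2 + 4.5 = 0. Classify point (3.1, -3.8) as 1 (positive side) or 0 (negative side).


Compute -2.4 * 3.1 + 2.3 * -3.8 + 4.5
= -7.44 + -8.74 + 4.5
= -11.68
Since -11.68 < 0, the point is on the negative side.

0


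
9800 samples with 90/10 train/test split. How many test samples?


Train samples = 9800 * 90% = 8820
Test samples = 9800 - 8820
= 980

980


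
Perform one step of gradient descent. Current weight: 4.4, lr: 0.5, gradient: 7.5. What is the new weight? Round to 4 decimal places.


w_new = w_old - lr * gradient
= 4.4 - 0.5 * 7.5
= 4.4 - (3.75)
= 0.6500

0.6500


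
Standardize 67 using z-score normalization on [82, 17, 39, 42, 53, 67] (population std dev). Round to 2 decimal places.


Mean = (82 + 17 + 39 + 42 + 53 + 67) / 6 = 50.0
Variance = sum((x_i - mean)^2) / n = 432.6667
Std = sqrt(432.6667) = 20.8006
Z = (x - mean) / std
= (67 - 50.0) / 20.8006
= 17.0 / 20.8006
= 0.82

0.82


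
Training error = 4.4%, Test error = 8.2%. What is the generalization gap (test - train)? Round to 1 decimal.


Generalization gap = test_error - train_error
= 8.2 - 4.4
= 3.8%
A moderate gap.

3.8


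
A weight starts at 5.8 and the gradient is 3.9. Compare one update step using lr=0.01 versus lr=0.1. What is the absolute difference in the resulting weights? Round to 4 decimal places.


With lr=0.01: w_new = 5.8 - 0.01 * 3.9 = 5.761
With lr=0.1: w_new = 5.8 - 0.1 * 3.9 = 5.41
Absolute difference = |5.761 - 5.41|
= 0.3510

0.3510


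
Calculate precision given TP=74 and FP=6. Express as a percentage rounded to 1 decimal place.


Precision = TP / (TP + FP) * 100
= 74 / (74 + 6)
= 74 / 80
= 0.925
= 92.5%

92.5


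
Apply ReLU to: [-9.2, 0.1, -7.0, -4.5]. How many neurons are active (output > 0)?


ReLU(x) = max(0, x) for each element:
ReLU(-9.2) = 0
ReLU(0.1) = 0.1
ReLU(-7.0) = 0
ReLU(-4.5) = 0
Active neurons (>0): 1

1


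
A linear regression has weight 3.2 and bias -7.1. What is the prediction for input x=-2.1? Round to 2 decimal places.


y = 3.2 * -2.1 + (-7.1)
= -6.72 + (-7.1)
= -13.82

-13.82


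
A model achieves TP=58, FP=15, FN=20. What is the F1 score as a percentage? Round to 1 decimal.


Precision = TP / (TP + FP) = 58 / 73 = 0.7945
Recall = TP / (TP + FN) = 58 / 78 = 0.7436
F1 = 2 * P * R / (P + R)
= 2 * 0.7945 * 0.7436 / (0.7945 + 0.7436)
= 1.1816 / 1.5381
= 0.7682
As percentage: 76.8%

76.8


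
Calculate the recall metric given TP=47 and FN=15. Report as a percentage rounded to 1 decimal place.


Recall = TP / (TP + FN) * 100
= 47 / (47 + 15)
= 47 / 62
= 0.7581
= 75.8%

75.8


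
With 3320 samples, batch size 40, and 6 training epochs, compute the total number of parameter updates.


Iterations per epoch = 3320 / 40 = 83
Total updates = iterations_per_epoch * epochs
= 83 * 6
= 498

498


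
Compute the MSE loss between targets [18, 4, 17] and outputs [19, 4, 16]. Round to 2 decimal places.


Differences: [-1, 0, 1]
Squared errors: [1, 0, 1]
Sum of squared errors = 2
MSE = 2 / 3 = 0.67

0.67


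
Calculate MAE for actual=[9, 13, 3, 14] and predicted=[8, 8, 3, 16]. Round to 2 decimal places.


Absolute errors: [1, 5, 0, 2]
Sum of absolute errors = 8
MAE = 8 / 4 = 2.00

2.00


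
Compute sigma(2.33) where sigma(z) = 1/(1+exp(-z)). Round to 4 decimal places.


sigmoid(z) = 1 / (1 + exp(-z))
exp(-(2.33)) = exp(-2.33) = 0.0973
1 + 0.0973 = 1.0973
1 / 1.0973 = 0.9113

0.9113


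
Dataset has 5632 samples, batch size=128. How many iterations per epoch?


Iterations per epoch = dataset_size / batch_size
= 5632 / 128
= 44

44


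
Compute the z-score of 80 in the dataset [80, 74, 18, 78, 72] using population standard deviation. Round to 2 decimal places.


Mean = (80 + 74 + 18 + 78 + 72) / 5 = 64.4
Variance = sum((x_i - mean)^2) / n = 546.24
Std = sqrt(546.24) = 23.3718
Z = (x - mean) / std
= (80 - 64.4) / 23.3718
= 15.6 / 23.3718
= 0.67

0.67


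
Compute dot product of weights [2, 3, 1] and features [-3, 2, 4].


Element-wise products:
2 * -3 = -6
3 * 2 = 6
1 * 4 = 4
Sum = -6 + 6 + 4
= 4

4


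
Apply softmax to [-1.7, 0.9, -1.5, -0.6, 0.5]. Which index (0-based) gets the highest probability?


Softmax is a monotonic transformation, so it preserves the argmax.
We need to find the index of the maximum logit.
Index 0: -1.7
Index 1: 0.9
Index 2: -1.5
Index 3: -0.6
Index 4: 0.5
Maximum logit = 0.9 at index 1

1


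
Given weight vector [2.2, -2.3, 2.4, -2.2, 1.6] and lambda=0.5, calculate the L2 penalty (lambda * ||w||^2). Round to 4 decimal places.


Squaring each weight:
2.2^2 = 4.84
(-2.3)^2 = 5.29
2.4^2 = 5.76
(-2.2)^2 = 4.84
1.6^2 = 2.56
Sum of squares = 23.29
Penalty = 0.5 * 23.29 = 11.6450

11.6450


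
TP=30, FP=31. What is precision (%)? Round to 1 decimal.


Precision = TP / (TP + FP) * 100
= 30 / (30 + 31)
= 30 / 61
= 0.4918
= 49.2%

49.2


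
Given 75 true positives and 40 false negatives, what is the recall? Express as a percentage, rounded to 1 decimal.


Recall = TP / (TP + FN) * 100
= 75 / (75 + 40)
= 75 / 115
= 0.6522
= 65.2%

65.2


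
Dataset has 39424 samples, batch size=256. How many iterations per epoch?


Iterations per epoch = dataset_size / batch_size
= 39424 / 256
= 154

154


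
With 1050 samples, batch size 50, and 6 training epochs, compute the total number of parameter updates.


Iterations per epoch = 1050 / 50 = 21
Total updates = iterations_per_epoch * epochs
= 21 * 6
= 126

126


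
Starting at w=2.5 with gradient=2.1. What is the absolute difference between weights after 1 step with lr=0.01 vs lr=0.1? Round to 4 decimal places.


With lr=0.01: w_new = 2.5 - 0.01 * 2.1 = 2.479
With lr=0.1: w_new = 2.5 - 0.1 * 2.1 = 2.29
Absolute difference = |2.479 - 2.29|
= 0.1890

0.1890


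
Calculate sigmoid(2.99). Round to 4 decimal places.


sigmoid(z) = 1 / (1 + exp(-z))
exp(-(2.99)) = exp(-2.99) = 0.0503
1 + 0.0503 = 1.0503
1 / 1.0503 = 0.9521

0.9521


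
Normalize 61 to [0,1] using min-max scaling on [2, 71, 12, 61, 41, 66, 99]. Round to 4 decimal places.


Min = 2, Max = 99
Range = 99 - 2 = 97
Scaled = (x - min) / (max - min)
= (61 - 2) / 97
= 59 / 97
= 0.6082

0.6082


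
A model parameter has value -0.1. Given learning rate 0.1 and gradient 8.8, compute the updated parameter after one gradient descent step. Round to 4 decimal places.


w_new = w_old - lr * gradient
= -0.1 - 0.1 * 8.8
= -0.1 - (0.88)
= -0.9800

-0.9800


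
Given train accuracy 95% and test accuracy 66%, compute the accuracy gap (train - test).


Gap = train_accuracy - test_accuracy
= 95 - 66
= 29%
This large gap strongly indicates overfitting.

29


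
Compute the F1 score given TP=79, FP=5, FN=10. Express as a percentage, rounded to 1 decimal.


Precision = TP / (TP + FP) = 79 / 84 = 0.9405
Recall = TP / (TP + FN) = 79 / 89 = 0.8876
F1 = 2 * P * R / (P + R)
= 2 * 0.9405 * 0.8876 / (0.9405 + 0.8876)
= 1.6696 / 1.8281
= 0.9133
As percentage: 91.3%

91.3


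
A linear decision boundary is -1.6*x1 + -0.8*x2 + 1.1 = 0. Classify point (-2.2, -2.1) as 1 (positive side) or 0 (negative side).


Compute -1.6 * -2.2 + -0.8 * -2.1 + 1.1
= 3.52 + 1.68 + 1.1
= 6.3
Since 6.3 >= 0, the point is on the positive side.

1


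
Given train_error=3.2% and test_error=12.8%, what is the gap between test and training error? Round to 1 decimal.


Generalization gap = test_error - train_error
= 12.8 - 3.2
= 9.6%
A moderate gap.

9.6


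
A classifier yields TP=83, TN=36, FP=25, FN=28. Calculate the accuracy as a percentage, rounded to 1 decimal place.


Accuracy = (TP + TN) / (TP + TN + FP + FN) * 100
= (83 + 36) / (83 + 36 + 25 + 28)
= 119 / 172
= 0.6919
= 69.2%

69.2


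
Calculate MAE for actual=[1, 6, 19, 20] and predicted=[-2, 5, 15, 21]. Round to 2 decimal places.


Absolute errors: [3, 1, 4, 1]
Sum of absolute errors = 9
MAE = 9 / 4 = 2.25

2.25


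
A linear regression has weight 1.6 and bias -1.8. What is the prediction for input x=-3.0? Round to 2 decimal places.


y = 1.6 * -3.0 + (-1.8)
= -4.8 + (-1.8)
= -6.60

-6.60


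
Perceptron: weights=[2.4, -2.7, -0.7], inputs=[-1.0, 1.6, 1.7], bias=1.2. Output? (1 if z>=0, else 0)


z = w . x + b
= 2.4*-1.0 + -2.7*1.6 + -0.7*1.7 + 1.2
= -2.4 + -4.32 + -1.19 + 1.2
= -7.91 + 1.2
= -6.71
Since z = -6.71 < 0, output = 0

0


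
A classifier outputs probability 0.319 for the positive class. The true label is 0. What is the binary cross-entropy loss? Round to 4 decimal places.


For y=0: Loss = -log(1-p)
= -log(1 - 0.319)
= -log(0.681)
= -(-0.3842)
= 0.3842

0.3842


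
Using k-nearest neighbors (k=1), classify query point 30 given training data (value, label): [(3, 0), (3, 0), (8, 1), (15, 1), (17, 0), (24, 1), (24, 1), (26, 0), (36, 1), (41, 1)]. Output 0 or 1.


Distances from query 30:
Point 26 (class 0): distance = 4
K=1 nearest neighbors: classes = [0]
Votes for class 1: 0 / 1
Majority vote => class 0

0


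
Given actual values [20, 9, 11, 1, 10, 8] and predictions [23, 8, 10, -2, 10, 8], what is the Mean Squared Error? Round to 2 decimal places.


Differences: [-3, 1, 1, 3, 0, 0]
Squared errors: [9, 1, 1, 9, 0, 0]
Sum of squared errors = 20
MSE = 20 / 6 = 3.33

3.33


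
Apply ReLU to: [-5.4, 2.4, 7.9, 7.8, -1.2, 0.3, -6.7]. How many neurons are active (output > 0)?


ReLU(x) = max(0, x) for each element:
ReLU(-5.4) = 0
ReLU(2.4) = 2.4
ReLU(7.9) = 7.9
ReLU(7.8) = 7.8
ReLU(-1.2) = 0
ReLU(0.3) = 0.3
ReLU(-6.7) = 0
Active neurons (>0): 4

4


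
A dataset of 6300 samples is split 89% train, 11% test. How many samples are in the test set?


Train samples = 6300 * 89% = 5607
Test samples = 6300 - 5607
= 693

693


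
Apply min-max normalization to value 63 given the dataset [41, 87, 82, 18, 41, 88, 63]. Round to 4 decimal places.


Min = 18, Max = 88
Range = 88 - 18 = 70
Scaled = (x - min) / (max - min)
= (63 - 18) / 70
= 45 / 70
= 0.6429

0.6429


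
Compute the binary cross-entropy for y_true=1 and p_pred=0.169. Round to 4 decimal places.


For y=1: Loss = -log(p)
= -log(0.169)
= -(-1.7779)
= 1.7779

1.7779


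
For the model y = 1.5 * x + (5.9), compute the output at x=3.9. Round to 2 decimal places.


y = 1.5 * 3.9 + (5.9)
= 5.85 + (5.9)
= 11.75

11.75


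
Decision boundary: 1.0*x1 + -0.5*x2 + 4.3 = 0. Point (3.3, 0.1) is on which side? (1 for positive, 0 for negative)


Compute 1.0 * 3.3 + -0.5 * 0.1 + 4.3
= 3.3 + -0.05 + 4.3
= 7.55
Since 7.55 >= 0, the point is on the positive side.

1


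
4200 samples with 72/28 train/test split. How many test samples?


Train samples = 4200 * 72% = 3024
Test samples = 4200 - 3024
= 1176

1176


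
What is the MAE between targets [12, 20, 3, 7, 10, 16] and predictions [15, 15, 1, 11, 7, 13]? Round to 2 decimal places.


Absolute errors: [3, 5, 2, 4, 3, 3]
Sum of absolute errors = 20
MAE = 20 / 6 = 3.33

3.33


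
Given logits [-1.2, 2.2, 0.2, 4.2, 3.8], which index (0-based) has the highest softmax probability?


Softmax is a monotonic transformation, so it preserves the argmax.
We need to find the index of the maximum logit.
Index 0: -1.2
Index 1: 2.2
Index 2: 0.2
Index 3: 4.2
Index 4: 3.8
Maximum logit = 4.2 at index 3

3


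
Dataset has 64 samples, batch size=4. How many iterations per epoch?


Iterations per epoch = dataset_size / batch_size
= 64 / 4
= 16

16


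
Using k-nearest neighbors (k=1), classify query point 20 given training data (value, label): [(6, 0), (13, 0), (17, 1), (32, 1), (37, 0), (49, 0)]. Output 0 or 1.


Distances from query 20:
Point 17 (class 1): distance = 3
K=1 nearest neighbors: classes = [1]
Votes for class 1: 1 / 1
Majority vote => class 1

1


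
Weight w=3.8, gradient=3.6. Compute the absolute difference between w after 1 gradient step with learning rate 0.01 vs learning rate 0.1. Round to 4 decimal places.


With lr=0.01: w_new = 3.8 - 0.01 * 3.6 = 3.764
With lr=0.1: w_new = 3.8 - 0.1 * 3.6 = 3.44
Absolute difference = |3.764 - 3.44|
= 0.3240

0.3240


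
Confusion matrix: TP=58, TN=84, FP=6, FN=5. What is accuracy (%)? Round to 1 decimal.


Accuracy = (TP + TN) / (TP + TN + FP + FN) * 100
= (58 + 84) / (58 + 84 + 6 + 5)
= 142 / 153
= 0.9281
= 92.8%

92.8


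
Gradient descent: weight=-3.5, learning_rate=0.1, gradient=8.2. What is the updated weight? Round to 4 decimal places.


w_new = w_old - lr * gradient
= -3.5 - 0.1 * 8.2
= -3.5 - (0.82)
= -4.3200

-4.3200


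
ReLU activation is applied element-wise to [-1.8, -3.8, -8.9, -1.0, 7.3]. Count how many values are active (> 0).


ReLU(x) = max(0, x) for each element:
ReLU(-1.8) = 0
ReLU(-3.8) = 0
ReLU(-8.9) = 0
ReLU(-1.0) = 0
ReLU(7.3) = 7.3
Active neurons (>0): 1

1


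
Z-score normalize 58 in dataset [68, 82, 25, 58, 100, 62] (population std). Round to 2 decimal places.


Mean = (68 + 82 + 25 + 58 + 100 + 62) / 6 = 65.8333
Variance = sum((x_i - mean)^2) / n = 529.4722
Std = sqrt(529.4722) = 23.0103
Z = (x - mean) / std
= (58 - 65.8333) / 23.0103
= -7.8333 / 23.0103
= -0.34

-0.34


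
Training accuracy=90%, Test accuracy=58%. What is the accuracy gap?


Gap = train_accuracy - test_accuracy
= 90 - 58
= 32%
This large gap strongly indicates overfitting.

32


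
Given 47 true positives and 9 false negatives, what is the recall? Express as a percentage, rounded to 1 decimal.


Recall = TP / (TP + FN) * 100
= 47 / (47 + 9)
= 47 / 56
= 0.8393
= 83.9%

83.9


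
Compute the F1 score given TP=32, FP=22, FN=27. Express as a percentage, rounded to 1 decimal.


Precision = TP / (TP + FP) = 32 / 54 = 0.5926
Recall = TP / (TP + FN) = 32 / 59 = 0.5424
F1 = 2 * P * R / (P + R)
= 2 * 0.5926 * 0.5424 / (0.5926 + 0.5424)
= 0.6428 / 1.135
= 0.5664
As percentage: 56.6%

56.6


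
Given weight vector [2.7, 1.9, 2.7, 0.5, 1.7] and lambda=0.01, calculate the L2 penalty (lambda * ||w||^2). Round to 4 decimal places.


Squaring each weight:
2.7^2 = 7.29
1.9^2 = 3.61
2.7^2 = 7.29
0.5^2 = 0.25
1.7^2 = 2.89
Sum of squares = 21.33
Penalty = 0.01 * 21.33 = 0.2133

0.2133


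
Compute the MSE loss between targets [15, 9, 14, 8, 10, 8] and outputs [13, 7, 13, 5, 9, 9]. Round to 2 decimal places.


Differences: [2, 2, 1, 3, 1, -1]
Squared errors: [4, 4, 1, 9, 1, 1]
Sum of squared errors = 20
MSE = 20 / 6 = 3.33

3.33


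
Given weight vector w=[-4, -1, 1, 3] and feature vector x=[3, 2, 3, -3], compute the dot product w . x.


Element-wise products:
-4 * 3 = -12
-1 * 2 = -2
1 * 3 = 3
3 * -3 = -9
Sum = -12 + -2 + 3 + -9
= -20

-20


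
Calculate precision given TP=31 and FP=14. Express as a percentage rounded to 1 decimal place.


Precision = TP / (TP + FP) * 100
= 31 / (31 + 14)
= 31 / 45
= 0.6889
= 68.9%

68.9


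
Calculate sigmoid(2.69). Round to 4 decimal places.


sigmoid(z) = 1 / (1 + exp(-z))
exp(-(2.69)) = exp(-2.69) = 0.0679
1 + 0.0679 = 1.0679
1 / 1.0679 = 0.9364

0.9364


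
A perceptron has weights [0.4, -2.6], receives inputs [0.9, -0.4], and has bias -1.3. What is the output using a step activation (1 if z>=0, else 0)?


z = w . x + b
= 0.4*0.9 + -2.6*-0.4 + -1.3
= 0.36 + 1.04 + -1.3
= 1.4 + -1.3
= 0.1
Since z = 0.1 >= 0, output = 1

1


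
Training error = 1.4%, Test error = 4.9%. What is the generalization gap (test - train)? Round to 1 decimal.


Generalization gap = test_error - train_error
= 4.9 - 1.4
= 3.5%
A moderate gap.

3.5


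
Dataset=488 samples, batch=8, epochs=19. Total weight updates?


Iterations per epoch = 488 / 8 = 61
Total updates = iterations_per_epoch * epochs
= 61 * 19
= 1159

1159


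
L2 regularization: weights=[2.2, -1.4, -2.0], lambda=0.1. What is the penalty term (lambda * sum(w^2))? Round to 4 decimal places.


Squaring each weight:
2.2^2 = 4.84
(-1.4)^2 = 1.96
(-2.0)^2 = 4.0
Sum of squares = 10.8
Penalty = 0.1 * 10.8 = 1.0800

1.0800


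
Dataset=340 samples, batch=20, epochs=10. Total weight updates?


Iterations per epoch = 340 / 20 = 17
Total updates = iterations_per_epoch * epochs
= 17 * 10
= 170

170


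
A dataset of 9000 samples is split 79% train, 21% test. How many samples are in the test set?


Train samples = 9000 * 79% = 7110
Test samples = 9000 - 7110
= 1890

1890


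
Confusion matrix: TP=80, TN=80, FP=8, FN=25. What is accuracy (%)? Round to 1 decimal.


Accuracy = (TP + TN) / (TP + TN + FP + FN) * 100
= (80 + 80) / (80 + 80 + 8 + 25)
= 160 / 193
= 0.829
= 82.9%

82.9


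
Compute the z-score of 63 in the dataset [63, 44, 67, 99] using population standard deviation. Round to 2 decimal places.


Mean = (63 + 44 + 67 + 99) / 4 = 68.25
Variance = sum((x_i - mean)^2) / n = 390.6875
Std = sqrt(390.6875) = 19.7658
Z = (x - mean) / std
= (63 - 68.25) / 19.7658
= -5.25 / 19.7658
= -0.27

-0.27


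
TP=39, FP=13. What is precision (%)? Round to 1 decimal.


Precision = TP / (TP + FP) * 100
= 39 / (39 + 13)
= 39 / 52
= 0.75
= 75.0%

75.0


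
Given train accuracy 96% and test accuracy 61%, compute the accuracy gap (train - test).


Gap = train_accuracy - test_accuracy
= 96 - 61
= 35%
This large gap strongly indicates overfitting.

35


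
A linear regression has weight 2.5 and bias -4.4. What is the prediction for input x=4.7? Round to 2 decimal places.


y = 2.5 * 4.7 + (-4.4)
= 11.75 + (-4.4)
= 7.35

7.35


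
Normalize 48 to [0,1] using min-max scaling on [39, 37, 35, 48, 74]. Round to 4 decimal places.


Min = 35, Max = 74
Range = 74 - 35 = 39
Scaled = (x - min) / (max - min)
= (48 - 35) / 39
= 13 / 39
= 0.3333

0.3333


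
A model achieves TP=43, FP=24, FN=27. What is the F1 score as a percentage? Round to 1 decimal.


Precision = TP / (TP + FP) = 43 / 67 = 0.6418
Recall = TP / (TP + FN) = 43 / 70 = 0.6143
F1 = 2 * P * R / (P + R)
= 2 * 0.6418 * 0.6143 / (0.6418 + 0.6143)
= 0.7885 / 1.2561
= 0.6277
As percentage: 62.8%

62.8


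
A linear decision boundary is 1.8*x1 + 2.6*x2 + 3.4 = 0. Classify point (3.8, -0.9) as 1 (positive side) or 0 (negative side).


Compute 1.8 * 3.8 + 2.6 * -0.9 + 3.4
= 6.84 + -2.34 + 3.4
= 7.9
Since 7.9 >= 0, the point is on the positive side.

1


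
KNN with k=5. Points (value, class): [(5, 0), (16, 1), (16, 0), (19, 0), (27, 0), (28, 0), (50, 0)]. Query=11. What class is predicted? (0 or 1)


Distances from query 11:
Point 16 (class 0): distance = 5
Point 16 (class 1): distance = 5
Point 5 (class 0): distance = 6
Point 19 (class 0): distance = 8
Point 27 (class 0): distance = 16
K=5 nearest neighbors: classes = [0, 1, 0, 0, 0]
Votes for class 1: 1 / 5
Majority vote => class 0

0


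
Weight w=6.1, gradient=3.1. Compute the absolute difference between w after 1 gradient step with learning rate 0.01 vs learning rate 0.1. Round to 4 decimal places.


With lr=0.01: w_new = 6.1 - 0.01 * 3.1 = 6.069
With lr=0.1: w_new = 6.1 - 0.1 * 3.1 = 5.79
Absolute difference = |6.069 - 5.79|
= 0.2790

0.2790


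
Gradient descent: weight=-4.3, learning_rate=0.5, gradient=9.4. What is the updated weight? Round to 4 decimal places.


w_new = w_old - lr * gradient
= -4.3 - 0.5 * 9.4
= -4.3 - (4.7)
= -9.0000

-9.0000


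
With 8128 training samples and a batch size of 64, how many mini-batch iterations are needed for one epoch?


Iterations per epoch = dataset_size / batch_size
= 8128 / 64
= 127

127


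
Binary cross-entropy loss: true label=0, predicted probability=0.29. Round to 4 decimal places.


For y=0: Loss = -log(1-p)
= -log(1 - 0.29)
= -log(0.71)
= -(-0.3425)
= 0.3425

0.3425


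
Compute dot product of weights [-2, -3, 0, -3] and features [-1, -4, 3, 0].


Element-wise products:
-2 * -1 = 2
-3 * -4 = 12
0 * 3 = 0
-3 * 0 = 0
Sum = 2 + 12 + 0 + 0
= 14

14


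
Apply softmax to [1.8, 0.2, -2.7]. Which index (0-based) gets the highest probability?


Softmax is a monotonic transformation, so it preserves the argmax.
We need to find the index of the maximum logit.
Index 0: 1.8
Index 1: 0.2
Index 2: -2.7
Maximum logit = 1.8 at index 0

0


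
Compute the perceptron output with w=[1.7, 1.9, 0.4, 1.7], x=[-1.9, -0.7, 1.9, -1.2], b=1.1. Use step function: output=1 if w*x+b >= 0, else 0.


z = w . x + b
= 1.7*-1.9 + 1.9*-0.7 + 0.4*1.9 + 1.7*-1.2 + 1.1
= -3.23 + -1.33 + 0.76 + -2.04 + 1.1
= -5.84 + 1.1
= -4.74
Since z = -4.74 < 0, output = 0

0


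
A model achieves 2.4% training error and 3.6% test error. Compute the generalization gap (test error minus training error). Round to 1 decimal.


Generalization gap = test_error - train_error
= 3.6 - 2.4
= 1.2%
A small gap suggests good generalization.

1.2


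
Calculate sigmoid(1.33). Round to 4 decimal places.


sigmoid(z) = 1 / (1 + exp(-z))
exp(-(1.33)) = exp(-1.33) = 0.2645
1 + 0.2645 = 1.2645
1 / 1.2645 = 0.7908

0.7908


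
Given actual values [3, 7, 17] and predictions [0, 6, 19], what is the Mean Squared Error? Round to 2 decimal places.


Differences: [3, 1, -2]
Squared errors: [9, 1, 4]
Sum of squared errors = 14
MSE = 14 / 3 = 4.67

4.67
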